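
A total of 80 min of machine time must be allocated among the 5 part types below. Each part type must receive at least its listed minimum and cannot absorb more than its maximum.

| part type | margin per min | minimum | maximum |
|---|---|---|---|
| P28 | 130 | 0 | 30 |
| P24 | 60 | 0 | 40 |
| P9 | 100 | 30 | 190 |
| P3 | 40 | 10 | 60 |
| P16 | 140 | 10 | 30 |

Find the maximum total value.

Meeting every minimum uses 0+0+30+10+10 = 50 min, leaving 30.
Highest margin per min first: P16 140 > P28 130 > P9 100 > P24 60 > P3 40.
P16: +20 to 30 (cap) → 10 left.
P28 has room for 30 more but only 10 remain, so it gets 10.
Total = 130×10 + 100×30 + 40×10 + 140×30 = 8900.

8900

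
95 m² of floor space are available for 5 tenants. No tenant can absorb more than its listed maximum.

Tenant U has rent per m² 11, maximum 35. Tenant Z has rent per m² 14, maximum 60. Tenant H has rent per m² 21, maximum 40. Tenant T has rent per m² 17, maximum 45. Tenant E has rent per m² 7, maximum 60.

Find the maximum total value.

Order the tenants by rent per m²: Tenant H 21 > Tenant T 17 > Tenant Z 14 > Tenant U 11 > Tenant E 7.
Tenant H: +40 to 40 (cap) — 55 left.
Tenant T: +45 to 45 (cap) — 10 left.
Only 10 left; Tenant Z takes them to reach 10.
Total = 14×10 + 21×40 + 17×45 = 1745.

1745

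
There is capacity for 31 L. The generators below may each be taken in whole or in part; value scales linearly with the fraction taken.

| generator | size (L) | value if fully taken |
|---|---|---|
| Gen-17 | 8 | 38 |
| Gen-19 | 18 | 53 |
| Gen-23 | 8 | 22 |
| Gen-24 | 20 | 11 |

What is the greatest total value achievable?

104.75

Rank by value-to-size ratio: Gen-17 38/8≈4.75, Gen-19 53/18≈2.94, Gen-23 22/8≈2.75, Gen-24 11/20≈0.55.
Gen-17: take in full, 8 L for value 38 ; 23 left.
Take all of Gen-19 (18 L, value 53) ; 5 L left.
Only 5 L remain; take 5/8 of Gen-23 for value 22×5/8 = 13.75.
Total value = 104.75.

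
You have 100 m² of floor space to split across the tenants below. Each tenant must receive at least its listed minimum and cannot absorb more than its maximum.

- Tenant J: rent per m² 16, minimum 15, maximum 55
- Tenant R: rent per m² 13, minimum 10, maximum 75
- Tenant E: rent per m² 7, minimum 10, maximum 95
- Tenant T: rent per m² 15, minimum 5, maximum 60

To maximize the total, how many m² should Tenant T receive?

25

Meeting every minimum uses 15+10+10+5 = 40 m², leaving 60.
Rank by rent per m²: Tenant J 16 > Tenant T 15 > Tenant R 13 > Tenant E 7.
Tenant J: +40 to 55 (cap) → 20 left.
Only 20 left; Tenant T takes them to reach 25.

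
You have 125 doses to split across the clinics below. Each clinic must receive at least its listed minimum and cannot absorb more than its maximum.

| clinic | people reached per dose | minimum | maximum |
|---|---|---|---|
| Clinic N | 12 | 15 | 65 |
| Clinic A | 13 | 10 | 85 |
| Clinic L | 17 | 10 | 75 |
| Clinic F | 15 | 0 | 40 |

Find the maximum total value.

Meeting every minimum uses 15+10+10+0 = 35 doses, leaving 90.
Rank by people reached per dose: Clinic L 17 > Clinic F 15 > Clinic A 13 > Clinic N 12.
Give Clinic L 65 more to hit its cap of 75 ; 25 left.
Clinic F has room for 40 more but only 25 remain, so it gets 25.
Total = 12×15 + 13×10 + 17×75 + 15×25 = 1960.

1960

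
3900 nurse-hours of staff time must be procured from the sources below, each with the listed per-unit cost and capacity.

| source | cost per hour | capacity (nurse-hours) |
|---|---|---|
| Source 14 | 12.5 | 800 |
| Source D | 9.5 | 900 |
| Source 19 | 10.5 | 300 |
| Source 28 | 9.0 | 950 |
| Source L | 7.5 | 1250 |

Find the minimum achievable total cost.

35875

Cheapest first:
Take 1250 from Source L at 7.5 → need 2650 more.
Source 28 (9.0): use full 950 → 1700 nurse-hours to go.
Source D (9.5): use full 900 → 800 nurse-hours to go.
Source 19 (10.5): use full 300 → 500 nurse-hours to go.
Source 14 at 12.5: take 500 of its 800 → requirement met.
Cost = 1250×7.5 + 950×9.0 + 900×9.5 + 300×10.5 + 500×12.5 = 35875.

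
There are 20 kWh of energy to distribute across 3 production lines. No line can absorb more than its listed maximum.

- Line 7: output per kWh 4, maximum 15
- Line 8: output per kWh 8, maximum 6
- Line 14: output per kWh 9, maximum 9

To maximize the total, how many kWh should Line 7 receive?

5

Order the production lines by output per kWh: Line 14 9 > Line 8 8 > Line 7 4.
Line 14: +9 to 9 (cap) — 11 left.
Line 8: +6 to 6 (cap) — 5 left.
Line 7: +5 (room for 15) → 5. Pool exhausted.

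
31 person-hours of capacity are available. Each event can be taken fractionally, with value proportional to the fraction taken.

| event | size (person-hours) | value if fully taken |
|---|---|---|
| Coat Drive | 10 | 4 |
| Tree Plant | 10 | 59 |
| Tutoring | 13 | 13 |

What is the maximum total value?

Rank by value-to-size ratio: Tree Plant 59/10≈5.9, Tutoring 13/13≈1, Coat Drive 4/10≈0.4.
Tree Plant: take in full, 10 person-hours for value 59 — 21 left.
Tutoring: take in full, 13 person-hours for value 13 — 8 left.
Fill the last 8 person-hours with part of Coat Drive: 8/10 of it earns 3.2.
Total value = 75.2.

75.2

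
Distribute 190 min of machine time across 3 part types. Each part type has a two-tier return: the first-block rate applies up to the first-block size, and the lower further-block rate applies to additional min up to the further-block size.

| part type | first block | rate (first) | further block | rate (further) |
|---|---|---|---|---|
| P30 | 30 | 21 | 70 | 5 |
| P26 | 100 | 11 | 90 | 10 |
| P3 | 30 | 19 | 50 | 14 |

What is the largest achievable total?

Order all 6 blocks by rate: P30/tier1 21 > P3/tier1 19 > P3/tier2 14 > P26/tier1 11 > P26/tier2 10 > P30/tier2 5.
Fill P30 tier1 block (30 at 21) → 160 left.
P3 tier1 at 19: fill all 30 → 130 left.
P3 tier2 at 14: fill all 50 → 80 left.
P26 tier1 at 11: only 80 left, fill 80.
Total = 21×30 + 19×30 + 14×50 + 11×80 = 2780.

2780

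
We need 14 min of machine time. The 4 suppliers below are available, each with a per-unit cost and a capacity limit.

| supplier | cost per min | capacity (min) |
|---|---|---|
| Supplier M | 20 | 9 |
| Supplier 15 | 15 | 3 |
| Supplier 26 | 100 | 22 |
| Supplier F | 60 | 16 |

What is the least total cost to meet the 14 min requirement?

Use suppliers in increasing cost order.
Take 3 from Supplier 15 at 15 — need 11 more.
Supplier M (20): use full 9 — 2 min to go.
Take 2 from Supplier F at 60 to finish.
Supplier 26: unused.
Cost = 3×15 + 9×20 + 2×60 = 345.

345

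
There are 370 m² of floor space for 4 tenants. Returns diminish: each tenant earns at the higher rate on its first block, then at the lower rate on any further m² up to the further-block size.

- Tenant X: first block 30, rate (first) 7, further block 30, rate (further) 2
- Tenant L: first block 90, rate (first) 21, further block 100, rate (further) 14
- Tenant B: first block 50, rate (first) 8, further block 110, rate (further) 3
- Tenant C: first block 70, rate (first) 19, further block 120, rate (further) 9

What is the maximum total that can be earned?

Order all 8 blocks by rate: Tenant L/T1 21 > Tenant C/T1 19 > Tenant L/T2 14 > Tenant C/T2 9 > Tenant B/T1 8 > Tenant X/T1 7 > Tenant B/T2 3 > Tenant X/T2 2.
Fill Tenant L T1 block (90 at 21) → 280 left.
Tenant C/T1 (19): +70 → 210 left.
Fill Tenant L T2 block (100 at 14) → 110 left.
Tenant C T2 at 9: only 110 left, fill 110.
Total = 21×90 + 19×70 + 14×100 + 9×110 = 5610.

5610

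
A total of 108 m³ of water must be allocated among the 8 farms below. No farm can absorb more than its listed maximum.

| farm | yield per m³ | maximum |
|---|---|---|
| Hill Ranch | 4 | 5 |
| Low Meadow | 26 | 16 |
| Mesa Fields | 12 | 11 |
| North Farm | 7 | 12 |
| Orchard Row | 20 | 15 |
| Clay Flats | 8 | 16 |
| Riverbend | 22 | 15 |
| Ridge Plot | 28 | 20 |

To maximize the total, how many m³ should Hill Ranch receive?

3

Highest yield per m³ first: Ridge Plot 28 > Low Meadow 26 > Riverbend 22 > Orchard Row 20 > Mesa Fields 12 > Clay Flats 8 > North Farm 7 > Hill Ranch 4.
Ridge Plot: +20 to 20 (cap) ; 88 left.
Low Meadow takes 16 to reach its cap of 16 ; 72 left.
Riverbend takes 15 to reach its cap of 15 ; 57 left.
Orchard Row takes 15 to reach its cap of 15 ; 42 left.
Give Mesa Fields 11 to hit its cap of 11 ; 31 left.
Clay Flats takes 16 to reach its cap of 16 ; 15 left.
North Farm: +12 to 12 (cap) ; 3 left.
Hill Ranch has room for 5 but only 3 remain, so it gets 3.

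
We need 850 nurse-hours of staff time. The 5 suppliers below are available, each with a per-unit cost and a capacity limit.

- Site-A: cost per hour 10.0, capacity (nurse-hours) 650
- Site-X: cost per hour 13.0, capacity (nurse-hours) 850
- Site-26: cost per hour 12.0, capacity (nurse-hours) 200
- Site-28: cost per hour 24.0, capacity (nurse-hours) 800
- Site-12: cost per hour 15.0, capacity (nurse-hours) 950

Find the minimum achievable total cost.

Cheapest first:
Site-A at 10.0: take all 650 nurse-hours → 200 still needed.
Take 200 from Site-26 at 12.0 → need 0 more.
Site-X, Site-12, Site-28: unused.
Cost = 650×10.0 + 200×12.0 = 8900.

8900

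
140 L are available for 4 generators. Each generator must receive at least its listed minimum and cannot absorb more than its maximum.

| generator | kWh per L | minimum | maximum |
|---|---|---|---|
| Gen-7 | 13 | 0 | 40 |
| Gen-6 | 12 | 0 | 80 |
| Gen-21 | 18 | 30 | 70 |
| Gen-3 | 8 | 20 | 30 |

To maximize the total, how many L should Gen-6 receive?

Meeting every minimum uses 0+0+30+20 = 50 L, leaving 90.
Order the generators by kWh per L: Gen-21 18 > Gen-7 13 > Gen-6 12 > Gen-3 8.
Give Gen-21 40 more to hit its cap of 70 ; 50 left.
Gen-7 takes 40 more to reach its cap of 40 ; 10 left.
Gen-6 has room for 80 more but only 10 remain, so it gets 10.

10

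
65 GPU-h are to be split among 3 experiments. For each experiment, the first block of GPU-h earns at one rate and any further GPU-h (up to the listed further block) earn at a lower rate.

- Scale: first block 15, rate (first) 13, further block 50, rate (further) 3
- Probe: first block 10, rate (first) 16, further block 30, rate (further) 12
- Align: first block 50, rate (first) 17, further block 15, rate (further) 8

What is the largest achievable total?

1075

Rank every tier by rate: Align/T1 17 > Probe/T1 16 > Scale/T1 13 > Probe/T2 12 > Align/T2 8 > Scale/T2 3.
Align/T1 (17): +50 — 15 left.
Probe/T1 (16): +10 — 5 left.
Scale T1 at 13: only 5 left, fill 5.
Total = 17×50 + 16×10 + 13×5 = 1075.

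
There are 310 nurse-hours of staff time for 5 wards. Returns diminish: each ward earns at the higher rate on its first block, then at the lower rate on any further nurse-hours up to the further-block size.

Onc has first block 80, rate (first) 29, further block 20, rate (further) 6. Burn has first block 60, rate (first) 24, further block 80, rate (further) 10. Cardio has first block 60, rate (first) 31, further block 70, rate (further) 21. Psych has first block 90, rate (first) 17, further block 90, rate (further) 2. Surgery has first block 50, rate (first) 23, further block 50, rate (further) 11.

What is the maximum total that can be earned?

Treat each block as its own option and order by rate: Cardio/T1 31 > Onc/T1 29 > Burn/T1 24 > Surgery/T1 23 > Cardio/T2 21 > Psych/T1 17 > Surgery/T2 11 > Burn/T2 10 > Onc/T2 6 > Psych/T2 2.
Cardio/T1 (31): +60 ; 250 left.
Fill Onc T1 block (80 at 29) ; 170 left.
Burn/T1 (24): +60 ; 110 left.
Surgery T1 at 23: fill all 50 ; 60 left.
60 remain; put them into Cardio T2 at 21.
Total = 31×60 + 29×80 + 24×60 + 23×50 + 21×60 = 8030.

8030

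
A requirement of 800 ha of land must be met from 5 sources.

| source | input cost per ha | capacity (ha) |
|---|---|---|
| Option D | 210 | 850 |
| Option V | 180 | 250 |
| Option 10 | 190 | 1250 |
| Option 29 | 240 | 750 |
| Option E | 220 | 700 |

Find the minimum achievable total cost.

149500

Cheapest first:
Option V (180): use full 250 → 550 ha to go.
Take 550 from Option 10 at 190 to finish.
Option D, Option E, Option 29: unused.
Cost = 250×180 + 550×190 = 149500.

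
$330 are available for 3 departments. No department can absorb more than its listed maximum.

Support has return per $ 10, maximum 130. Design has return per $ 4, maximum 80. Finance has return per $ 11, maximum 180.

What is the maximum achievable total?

3360

Order the departments by return per $: Finance 11 > Support 10 > Design 4.
Give Finance 180 to hit its cap of 180 ; 150 left.
Give Support 130 to hit its cap of 130 ; 20 left.
Design: +20 (room for 80) → 20. Pool exhausted.
Total = 10×130 + 4×20 + 11×180 = 3360.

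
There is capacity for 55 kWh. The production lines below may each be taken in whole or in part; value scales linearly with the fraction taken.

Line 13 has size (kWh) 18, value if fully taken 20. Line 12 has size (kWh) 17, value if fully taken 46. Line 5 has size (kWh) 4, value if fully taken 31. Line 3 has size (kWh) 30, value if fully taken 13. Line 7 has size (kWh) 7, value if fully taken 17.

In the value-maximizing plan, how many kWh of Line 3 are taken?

9

Rank by value-to-size ratio: Line 5 31/4≈7.75, Line 12 46/17≈2.71, Line 7 17/7≈2.43, Line 13 20/18≈1.11, Line 3 13/30≈0.433.
Line 5: take in full, 4 kWh for value 31 ; 51 left.
Take all of Line 12 (17 kWh, value 46) ; 34 kWh left.
All 7 kWh of Line 7 fit (value 17) ; 27 remain.
Take all of Line 13 (18 kWh, value 20) ; 9 kWh left.
Fill the last 9 kWh with part of Line 3: 9/30 of it earns 3.9.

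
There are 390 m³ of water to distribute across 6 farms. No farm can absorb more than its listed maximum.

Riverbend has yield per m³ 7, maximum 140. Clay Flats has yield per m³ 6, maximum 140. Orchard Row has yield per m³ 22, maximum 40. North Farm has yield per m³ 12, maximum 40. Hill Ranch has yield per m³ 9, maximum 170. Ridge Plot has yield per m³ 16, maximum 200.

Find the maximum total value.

5550

Highest yield per m³ first: Orchard Row 22 > Ridge Plot 16 > North Farm 12 > Hill Ranch 9 > Riverbend 7 > Clay Flats 6.
Give Orchard Row 40 to hit its cap of 40 → 350 left.
Give Ridge Plot 200 to hit its cap of 200 → 150 left.
North Farm takes 40 to reach its cap of 40 → 110 left.
Only 110 left; Hill Ranch takes them to reach 110.
Total = 22×40 + 12×40 + 9×110 + 16×200 = 5550.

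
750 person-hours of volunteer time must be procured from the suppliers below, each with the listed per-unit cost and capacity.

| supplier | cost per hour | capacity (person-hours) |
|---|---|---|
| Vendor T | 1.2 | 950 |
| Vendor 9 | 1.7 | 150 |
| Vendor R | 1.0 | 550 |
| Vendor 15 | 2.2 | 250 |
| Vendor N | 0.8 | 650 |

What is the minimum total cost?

Fill from the cheapest supplier first.
Vendor N at 0.8: take all 650 person-hours ; 100 still needed.
Vendor R at 1.0: take 100 of its 550 ; requirement met.
Vendor T, Vendor 9, Vendor 15: unused.
Cost = 650×0.8 + 100×1.0 = 620.

620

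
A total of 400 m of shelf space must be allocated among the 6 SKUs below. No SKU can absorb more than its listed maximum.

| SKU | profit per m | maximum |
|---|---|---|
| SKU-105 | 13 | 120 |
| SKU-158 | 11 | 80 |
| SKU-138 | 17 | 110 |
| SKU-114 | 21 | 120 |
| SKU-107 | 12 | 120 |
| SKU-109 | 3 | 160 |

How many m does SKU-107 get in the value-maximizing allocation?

50

Rank by profit per m: SKU-114 21 > SKU-138 17 > SKU-105 13 > SKU-107 12 > SKU-158 11 > SKU-109 3.
Give SKU-114 120 to hit its cap of 120 → 280 left.
SKU-138 takes 110 to reach its cap of 110 → 170 left.
SKU-105: +120 to 120 (cap) → 50 left.
SKU-107 has room for 120 but only 50 remain, so it gets 50.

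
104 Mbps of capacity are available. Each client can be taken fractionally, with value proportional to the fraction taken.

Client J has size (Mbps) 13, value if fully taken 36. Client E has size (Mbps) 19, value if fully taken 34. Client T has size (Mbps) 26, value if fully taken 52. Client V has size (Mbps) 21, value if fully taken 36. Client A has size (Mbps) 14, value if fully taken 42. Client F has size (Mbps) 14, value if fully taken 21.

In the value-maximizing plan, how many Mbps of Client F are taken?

Rank by value-to-size ratio: Client A 42/14≈3, Client J 36/13≈2.77, Client T 52/26≈2, Client E 34/19≈1.79, Client V 36/21≈1.71, Client F 21/14≈1.5.
All 14 Mbps of Client A fit (value 42) ; 90 remain.
Take all of Client J (13 Mbps, value 36) ; 77 Mbps left.
Client T: take in full, 26 Mbps for value 52 ; 51 left.
All 19 Mbps of Client E fit (value 34) ; 32 remain.
All 21 Mbps of Client V fit (value 36) ; 11 remain.
11 Mbps left: a 11/14 share of Client F gives 21×11/14 = 16.5.

11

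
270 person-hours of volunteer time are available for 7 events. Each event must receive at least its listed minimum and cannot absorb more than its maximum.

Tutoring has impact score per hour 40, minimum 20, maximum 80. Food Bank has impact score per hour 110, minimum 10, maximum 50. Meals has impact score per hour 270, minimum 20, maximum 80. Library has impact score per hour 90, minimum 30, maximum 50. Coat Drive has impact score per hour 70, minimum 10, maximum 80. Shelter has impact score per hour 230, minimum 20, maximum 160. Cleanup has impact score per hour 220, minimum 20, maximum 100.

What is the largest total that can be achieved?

Meeting every minimum uses 20+10+20+30+10+20+20 = 130 person-hours, leaving 140.
Order the events by impact score per hour: Meals 270 > Shelter 230 > Cleanup 220 > Food Bank 110 > Library 90 > Coat Drive 70 > Tutoring 40.
Give Meals 60 more to hit its cap of 80 ; 80 left.
Only 80 left; Shelter takes them to reach 100.
Total = 40×20 + 110×10 + 270×80 + 90×30 + 70×10 + 230×100 + 220×20 = 54300.

54300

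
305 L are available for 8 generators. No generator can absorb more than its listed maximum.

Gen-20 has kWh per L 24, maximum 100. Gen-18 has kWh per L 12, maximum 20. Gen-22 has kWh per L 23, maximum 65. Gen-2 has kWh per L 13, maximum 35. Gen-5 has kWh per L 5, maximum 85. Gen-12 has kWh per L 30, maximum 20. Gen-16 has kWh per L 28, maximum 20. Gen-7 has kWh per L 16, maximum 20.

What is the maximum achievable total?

Highest kWh per L first: Gen-12 30 > Gen-16 28 > Gen-20 24 > Gen-22 23 > Gen-7 16 > Gen-2 13 > Gen-18 12 > Gen-5 5.
Give Gen-12 20 to hit its cap of 20 → 285 left.
Give Gen-16 20 to hit its cap of 20 → 265 left.
Gen-20: +100 to 100 (cap) → 165 left.
Gen-22: +65 to 65 (cap) → 100 left.
Give Gen-7 20 to hit its cap of 20 → 80 left.
Gen-2 takes 35 to reach its cap of 35 → 45 left.
Gen-18: +20 to 20 (cap) → 25 left.
Gen-5: +25 (room for 85) → 25. Pool exhausted.
Total = 24×100 + 12×20 + 23×65 + 13×35 + 5×25 + 30×20 + 28×20 + 16×20 = 6195.

6195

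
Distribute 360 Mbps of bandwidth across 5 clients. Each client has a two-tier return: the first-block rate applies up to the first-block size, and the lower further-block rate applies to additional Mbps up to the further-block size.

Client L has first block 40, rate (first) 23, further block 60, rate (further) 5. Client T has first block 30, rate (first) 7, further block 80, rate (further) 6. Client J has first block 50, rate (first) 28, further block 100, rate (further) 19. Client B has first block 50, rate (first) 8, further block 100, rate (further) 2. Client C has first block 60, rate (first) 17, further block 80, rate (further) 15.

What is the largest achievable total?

Order all 10 blocks by rate: Client J/first 28 > Client L/first 23 > Client J/second 19 > Client C/first 17 > Client C/second 15 > Client B/first 8 > Client T/first 7 > Client T/second 6 > Client L/second 5 > Client B/second 2.
Client J first at 28: fill all 50 — 310 left.
Client L first at 23: fill all 40 — 270 left.
Fill Client J second block (100 at 19) — 170 left.
Client C/first (17): +60 — 110 left.
Fill Client C second block (80 at 15) — 30 left.
30 remain; put them into Client B first at 8.
Total = 28×50 + 23×40 + 19×100 + 17×60 + 15×80 + 8×30 = 6680.

6680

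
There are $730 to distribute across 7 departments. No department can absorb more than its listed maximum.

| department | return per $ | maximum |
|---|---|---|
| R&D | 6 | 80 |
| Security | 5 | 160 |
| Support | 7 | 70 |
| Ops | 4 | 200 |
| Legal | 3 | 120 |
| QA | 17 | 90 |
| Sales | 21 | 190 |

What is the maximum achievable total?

7850

Highest return per $ first: Sales 21 > QA 17 > Support 7 > R&D 6 > Security 5 > Ops 4 > Legal 3.
Sales takes 190 to reach its cap of 190 → 540 left.
QA takes 90 to reach its cap of 90 → 450 left.
Give Support 70 to hit its cap of 70 → 380 left.
R&D takes 80 to reach its cap of 80 → 300 left.
Give Security 160 to hit its cap of 160 → 140 left.
Ops: +140 (room for 200) → 140. Pool exhausted.
Total = 6×80 + 5×160 + 7×70 + 4×140 + 17×90 + 21×190 = 7850.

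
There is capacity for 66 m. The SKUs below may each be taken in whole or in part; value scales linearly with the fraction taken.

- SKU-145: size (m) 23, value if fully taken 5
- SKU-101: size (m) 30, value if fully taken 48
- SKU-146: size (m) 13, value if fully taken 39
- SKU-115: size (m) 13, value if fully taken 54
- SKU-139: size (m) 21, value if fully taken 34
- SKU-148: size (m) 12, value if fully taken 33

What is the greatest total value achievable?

171.2

Sort by value density: SKU-115 54/13≈4.15, SKU-146 39/13≈3, SKU-148 33/12≈2.75, SKU-139 34/21≈1.62, SKU-101 48/30≈1.6, SKU-145 5/23≈0.217.
SKU-115: take in full, 13 m for value 54 — 53 left.
SKU-146: take in full, 13 m for value 39 — 40 left.
Take all of SKU-148 (12 m, value 33) — 28 m left.
SKU-139: take in full, 21 m for value 34 — 7 left.
Only 7 m remain; take 7/30 of SKU-101 for value 48×7/30 = 11.2.
Total value = 171.2.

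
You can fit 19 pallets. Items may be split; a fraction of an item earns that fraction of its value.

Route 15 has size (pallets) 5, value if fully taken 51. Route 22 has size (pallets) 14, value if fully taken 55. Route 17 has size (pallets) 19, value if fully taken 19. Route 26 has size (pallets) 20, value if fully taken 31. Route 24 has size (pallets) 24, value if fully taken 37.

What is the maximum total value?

Sort by value density: Route 15 51/5≈10.2, Route 22 55/14≈3.93, Route 26 31/20≈1.55, Route 24 37/24≈1.54, Route 17 19/19≈1.
Take all of Route 15 (5 pallets, value 51) → 14 pallets left.
Take all of Route 22 (14 pallets, value 55) → 0 pallets left.
Total value = 106.

106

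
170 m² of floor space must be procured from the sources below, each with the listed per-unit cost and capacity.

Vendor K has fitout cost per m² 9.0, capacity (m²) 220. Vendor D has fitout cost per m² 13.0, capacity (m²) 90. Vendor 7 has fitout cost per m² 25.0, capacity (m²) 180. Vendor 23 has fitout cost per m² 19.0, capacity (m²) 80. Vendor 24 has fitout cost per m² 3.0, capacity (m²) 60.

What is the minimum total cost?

Fill from the cheapest source first.
Vendor 24 (3.0): use full 60 → 110 m² to go.
Take 110 from Vendor K at 9.0 to finish.
Vendor D, Vendor 23, Vendor 7: unused.
Cost = 60×3.0 + 110×9.0 = 1170.

1170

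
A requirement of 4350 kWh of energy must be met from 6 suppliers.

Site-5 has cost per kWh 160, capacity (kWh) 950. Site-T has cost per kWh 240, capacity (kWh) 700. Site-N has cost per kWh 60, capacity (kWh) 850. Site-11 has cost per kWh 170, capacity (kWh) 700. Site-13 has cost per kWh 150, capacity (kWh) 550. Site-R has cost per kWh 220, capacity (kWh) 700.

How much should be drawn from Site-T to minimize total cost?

600

Use suppliers in increasing cost order.
Site-N (60): use full 850 ; 3500 kWh to go.
Site-13 (150): use full 550 ; 2950 kWh to go.
Site-5 (160): use full 950 ; 2000 kWh to go.
Site-11 at 170: take all 700 kWh ; 1300 still needed.
Take 700 from Site-R at 220 ; need 600 more.
Take 600 from Site-T at 240 to finish.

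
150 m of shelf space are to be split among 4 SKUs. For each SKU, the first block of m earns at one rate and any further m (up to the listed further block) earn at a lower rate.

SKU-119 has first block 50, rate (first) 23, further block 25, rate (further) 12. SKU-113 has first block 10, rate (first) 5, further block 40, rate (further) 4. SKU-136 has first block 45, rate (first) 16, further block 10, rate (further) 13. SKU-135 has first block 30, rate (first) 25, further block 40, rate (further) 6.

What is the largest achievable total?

Treat each block as its own option and order by rate: SKU-135/first 25 > SKU-119/first 23 > SKU-136/first 16 > SKU-136/second 13 > SKU-119/second 12 > SKU-135/second 6 > SKU-113/first 5 > SKU-113/second 4.
SKU-135/first (25): +30 — 120 left.
Fill SKU-119 first block (50 at 23) — 70 left.
SKU-136/first (16): +45 — 25 left.
SKU-136 second at 13: fill all 10 — 15 left.
15 remain; put them into SKU-119 second at 12.
Total = 25×30 + 23×50 + 16×45 + 13×10 + 12×15 = 2930.

2930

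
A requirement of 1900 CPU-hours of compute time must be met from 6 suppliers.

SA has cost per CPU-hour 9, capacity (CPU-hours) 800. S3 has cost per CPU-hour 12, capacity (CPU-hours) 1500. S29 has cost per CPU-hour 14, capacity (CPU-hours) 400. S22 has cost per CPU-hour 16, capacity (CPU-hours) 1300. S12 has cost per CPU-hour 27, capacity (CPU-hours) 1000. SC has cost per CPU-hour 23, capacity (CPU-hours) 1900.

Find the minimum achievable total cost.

Cheapest first:
Take 800 from SA at 9 ; need 1100 more.
S3 (12): take the remaining 1100 ; done.
S29, S22, SC, S12: unused.
Cost = 800×9 + 1100×12 = 20400.

20400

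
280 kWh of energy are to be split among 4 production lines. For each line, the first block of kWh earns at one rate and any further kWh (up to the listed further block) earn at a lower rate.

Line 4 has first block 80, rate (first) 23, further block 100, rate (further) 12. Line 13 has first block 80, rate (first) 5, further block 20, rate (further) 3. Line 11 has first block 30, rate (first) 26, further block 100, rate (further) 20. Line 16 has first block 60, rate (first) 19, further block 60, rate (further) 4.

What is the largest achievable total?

Order all 8 blocks by rate: Line 11/first 26 > Line 4/first 23 > Line 11/second 20 > Line 16/first 19 > Line 4/second 12 > Line 13/first 5 > Line 16/second 4 > Line 13/second 3.
Line 11 first at 26: fill all 30 — 250 left.
Fill Line 4 first block (80 at 23) — 170 left.
Line 11/second (20): +100 — 70 left.
Line 16 first at 19: fill all 60 — 10 left.
Line 4/second: +10 of 100 at 12; pool empty.
Total = 26×30 + 23×80 + 20×100 + 19×60 + 12×10 = 5880.

5880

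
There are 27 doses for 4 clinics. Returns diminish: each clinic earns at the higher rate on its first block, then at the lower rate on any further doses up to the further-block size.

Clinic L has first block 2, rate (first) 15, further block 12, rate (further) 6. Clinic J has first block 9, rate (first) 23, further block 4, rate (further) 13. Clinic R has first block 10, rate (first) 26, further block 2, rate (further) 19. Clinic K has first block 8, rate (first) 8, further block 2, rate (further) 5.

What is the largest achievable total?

Treat each block as its own option and order by rate: Clinic R/T1 26 > Clinic J/T1 23 > Clinic R/T2 19 > Clinic L/T1 15 > Clinic J/T2 13 > Clinic K/T1 8 > Clinic L/T2 6 > Clinic K/T2 5.
Fill Clinic R T1 block (10 at 26) → 17 left.
Fill Clinic J T1 block (9 at 23) → 8 left.
Fill Clinic R T2 block (2 at 19) → 6 left.
Fill Clinic L T1 block (2 at 15) → 4 left.
Clinic J/T2 (13): +4 → 0 left.
Total = 26×10 + 23×9 + 19×2 + 15×2 + 13×4 = 587.

587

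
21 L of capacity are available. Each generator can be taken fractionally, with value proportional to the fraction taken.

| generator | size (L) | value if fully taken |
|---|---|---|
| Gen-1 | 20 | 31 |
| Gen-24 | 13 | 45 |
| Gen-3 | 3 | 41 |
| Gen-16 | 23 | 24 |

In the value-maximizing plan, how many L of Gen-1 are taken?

5

Best value per unit of size first: Gen-3 41/3≈13.7, Gen-24 45/13≈3.46, Gen-1 31/20≈1.55, Gen-16 24/23≈1.04.
All 3 L of Gen-3 fit (value 41) → 18 remain.
Take all of Gen-24 (13 L, value 45) → 5 L left.
Only 5 L remain; take 5/20 of Gen-1 for value 31×5/20 = 7.75.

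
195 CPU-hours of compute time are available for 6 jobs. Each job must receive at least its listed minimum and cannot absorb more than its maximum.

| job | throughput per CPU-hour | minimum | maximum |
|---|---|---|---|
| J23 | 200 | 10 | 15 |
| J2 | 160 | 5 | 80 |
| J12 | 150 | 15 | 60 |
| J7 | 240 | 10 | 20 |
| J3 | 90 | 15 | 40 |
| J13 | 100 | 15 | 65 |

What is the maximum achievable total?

Meeting every minimum uses 10+5+15+10+15+15 = 70 CPU-hours, leaving 125.
Highest throughput per CPU-hour first: J7 240 > J23 200 > J2 160 > J12 150 > J13 100 > J3 90.
J7 takes 10 more to reach its cap of 20 — 115 left.
J23: +5 to 15 (cap) — 110 left.
J2 takes 75 more to reach its cap of 80 — 35 left.
J12: +35 (room for 45) → 50. Pool exhausted.
Total = 200×15 + 160×80 + 150×50 + 240×20 + 90×15 + 100×15 = 30950.

30950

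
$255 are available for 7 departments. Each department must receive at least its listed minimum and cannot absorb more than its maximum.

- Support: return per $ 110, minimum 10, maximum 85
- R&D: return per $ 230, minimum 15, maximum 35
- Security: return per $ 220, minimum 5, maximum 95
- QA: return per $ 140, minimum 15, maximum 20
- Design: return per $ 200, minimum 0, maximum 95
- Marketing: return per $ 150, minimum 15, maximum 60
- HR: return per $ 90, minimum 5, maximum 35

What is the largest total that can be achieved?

50850

Meeting every minimum uses 10+15+5+15+0+15+5 = 65 $, leaving 190.
Highest return per $ first: R&D 230 > Security 220 > Design 200 > Marketing 150 > QA 140 > Support 110 > HR 90.
R&D takes 20 more to reach its cap of 35 — 170 left.
Give Security 90 more to hit its cap of 95 — 80 left.
Only 80 left; Design takes them to reach 80.
Total = 110×10 + 230×35 + 220×95 + 140×15 + 200×80 + 150×15 + 90×5 = 50850.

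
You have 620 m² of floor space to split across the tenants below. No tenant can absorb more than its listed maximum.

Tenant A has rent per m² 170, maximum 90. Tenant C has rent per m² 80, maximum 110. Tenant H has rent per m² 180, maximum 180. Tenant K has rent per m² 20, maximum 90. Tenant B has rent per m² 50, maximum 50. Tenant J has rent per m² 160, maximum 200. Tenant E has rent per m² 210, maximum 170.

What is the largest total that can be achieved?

112200

Highest rent per m² first: Tenant E 210 > Tenant H 180 > Tenant A 170 > Tenant J 160 > Tenant C 80 > Tenant B 50 > Tenant K 20.
Tenant E: +170 to 170 (cap) ; 450 left.
Give Tenant H 180 to hit its cap of 180 ; 270 left.
Tenant A: +90 to 90 (cap) ; 180 left.
Tenant J has room for 200 but only 180 remain, so it gets 180.
Total = 170×90 + 180×180 + 160×180 + 210×170 = 112200.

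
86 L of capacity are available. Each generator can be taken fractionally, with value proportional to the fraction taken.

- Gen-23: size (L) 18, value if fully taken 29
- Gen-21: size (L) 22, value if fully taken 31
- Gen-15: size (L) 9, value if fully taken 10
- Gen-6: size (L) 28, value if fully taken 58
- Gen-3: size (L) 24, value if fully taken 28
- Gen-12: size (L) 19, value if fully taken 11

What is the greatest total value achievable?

139

Best value per unit of size first: Gen-6 58/28≈2.07, Gen-23 29/18≈1.61, Gen-21 31/22≈1.41, Gen-3 28/24≈1.17, Gen-15 10/9≈1.11, Gen-12 11/19≈0.579.
Take all of Gen-6 (28 L, value 58) ; 58 L left.
Take all of Gen-23 (18 L, value 29) ; 40 L left.
Take all of Gen-21 (22 L, value 31) ; 18 L left.
Only 18 L remain; take 18/24 of Gen-3 for value 28×18/24 = 21.
Total value = 139.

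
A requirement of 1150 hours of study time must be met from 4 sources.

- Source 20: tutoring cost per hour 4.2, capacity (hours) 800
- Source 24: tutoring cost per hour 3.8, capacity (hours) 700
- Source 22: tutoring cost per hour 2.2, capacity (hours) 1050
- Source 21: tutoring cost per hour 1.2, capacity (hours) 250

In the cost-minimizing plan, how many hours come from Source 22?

900

Cheapest first:
Source 21 at 1.2: take all 250 hours ; 900 still needed.
Source 22 at 2.2: take 900 of its 1050 ; requirement met.
Source 24, Source 20: unused.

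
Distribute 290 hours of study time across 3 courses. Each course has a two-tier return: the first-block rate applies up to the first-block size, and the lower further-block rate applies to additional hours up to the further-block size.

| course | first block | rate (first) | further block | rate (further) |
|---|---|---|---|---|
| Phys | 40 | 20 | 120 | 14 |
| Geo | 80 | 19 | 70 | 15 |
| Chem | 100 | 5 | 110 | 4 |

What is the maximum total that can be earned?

Rank every tier by rate: Phys/first 20 > Geo/first 19 > Geo/second 15 > Phys/second 14 > Chem/first 5 > Chem/second 4.
Fill Phys first block (40 at 20) — 250 left.
Geo/first (19): +80 — 170 left.
Geo second at 15: fill all 70 — 100 left.
Phys/second: +100 of 120 at 14; pool empty.
Total = 20×40 + 19×80 + 15×70 + 14×100 = 4770.

4770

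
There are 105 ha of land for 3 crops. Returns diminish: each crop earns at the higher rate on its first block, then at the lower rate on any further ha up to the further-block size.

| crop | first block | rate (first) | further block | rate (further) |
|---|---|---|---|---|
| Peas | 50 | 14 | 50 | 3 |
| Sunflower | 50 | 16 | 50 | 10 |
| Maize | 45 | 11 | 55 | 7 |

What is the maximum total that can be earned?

Treat each block as its own option and order by rate: Sunflower/first 16 > Peas/first 14 > Maize/first 11 > Sunflower/second 10 > Maize/second 7 > Peas/second 3.
Sunflower/first (16): +50 — 55 left.
Peas first at 14: fill all 50 — 5 left.
5 remain; put them into Maize first at 11.
Total = 16×50 + 14×50 + 11×5 = 1555.

1555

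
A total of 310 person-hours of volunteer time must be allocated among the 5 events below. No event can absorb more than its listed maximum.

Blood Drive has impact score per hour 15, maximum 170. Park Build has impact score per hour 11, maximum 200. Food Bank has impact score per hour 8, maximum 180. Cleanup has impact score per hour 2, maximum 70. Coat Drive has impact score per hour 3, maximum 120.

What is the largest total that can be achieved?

Rank by impact score per hour: Blood Drive 15 > Park Build 11 > Food Bank 8 > Coat Drive 3 > Cleanup 2.
Give Blood Drive 170 to hit its cap of 170 — 140 left.
Only 140 left; Park Build takes them to reach 140.
Total = 15×170 + 11×140 = 4090.

4090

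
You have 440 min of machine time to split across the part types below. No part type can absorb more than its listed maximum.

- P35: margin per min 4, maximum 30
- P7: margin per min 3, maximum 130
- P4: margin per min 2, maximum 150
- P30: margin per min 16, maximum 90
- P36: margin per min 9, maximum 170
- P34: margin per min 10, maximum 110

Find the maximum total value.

Order the part types by margin per min: P30 16 > P34 10 > P36 9 > P35 4 > P7 3 > P4 2.
P30: +90 to 90 (cap) → 350 left.
P34 takes 110 to reach its cap of 110 → 240 left.
P36: +170 to 170 (cap) → 70 left.
P35: +30 to 30 (cap) → 40 left.
Only 40 left; P7 takes them to reach 40.
Total = 4×30 + 3×40 + 16×90 + 9×170 + 10×110 = 4310.

4310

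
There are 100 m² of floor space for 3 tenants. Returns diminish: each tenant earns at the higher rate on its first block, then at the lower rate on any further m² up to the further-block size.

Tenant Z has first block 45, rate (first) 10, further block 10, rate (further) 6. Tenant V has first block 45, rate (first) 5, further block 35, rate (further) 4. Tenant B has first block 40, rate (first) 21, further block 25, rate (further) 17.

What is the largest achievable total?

Treat each block as its own option and order by rate: Tenant B/tier1 21 > Tenant B/tier2 17 > Tenant Z/tier1 10 > Tenant Z/tier2 6 > Tenant V/tier1 5 > Tenant V/tier2 4.
Fill Tenant B tier1 block (40 at 21) ; 60 left.
Tenant B/tier2 (17): +25 ; 35 left.
Tenant Z tier1 at 10: only 35 left, fill 35.
Total = 21×40 + 17×25 + 10×35 = 1615.

1615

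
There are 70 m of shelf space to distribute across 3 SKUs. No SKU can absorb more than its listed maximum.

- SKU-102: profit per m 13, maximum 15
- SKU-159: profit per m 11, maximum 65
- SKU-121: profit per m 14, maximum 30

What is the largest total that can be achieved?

Highest profit per m first: SKU-121 14 > SKU-102 13 > SKU-159 11.
SKU-121: +30 to 30 (cap) → 40 left.
SKU-102: +15 to 15 (cap) → 25 left.
Only 25 left; SKU-159 takes them to reach 25.
Total = 13×15 + 11×25 + 14×30 = 890.

890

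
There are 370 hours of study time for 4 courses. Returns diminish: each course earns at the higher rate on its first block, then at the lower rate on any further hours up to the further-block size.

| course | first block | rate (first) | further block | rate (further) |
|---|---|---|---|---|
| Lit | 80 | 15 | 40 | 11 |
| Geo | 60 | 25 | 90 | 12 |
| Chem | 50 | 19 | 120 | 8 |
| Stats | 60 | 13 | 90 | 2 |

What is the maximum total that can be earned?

5840

Treat each block as its own option and order by rate: Geo/first 25 > Chem/first 19 > Lit/first 15 > Stats/first 13 > Geo/second 12 > Lit/second 11 > Chem/second 8 > Stats/second 2.
Geo first at 25: fill all 60 ; 310 left.
Chem/first (19): +50 ; 260 left.
Lit first at 15: fill all 80 ; 180 left.
Fill Stats first block (60 at 13) ; 120 left.
Geo second at 12: fill all 90 ; 30 left.
Lit second at 11: only 30 left, fill 30.
Total = 25×60 + 19×50 + 15×80 + 13×60 + 12×90 + 11×30 = 5840.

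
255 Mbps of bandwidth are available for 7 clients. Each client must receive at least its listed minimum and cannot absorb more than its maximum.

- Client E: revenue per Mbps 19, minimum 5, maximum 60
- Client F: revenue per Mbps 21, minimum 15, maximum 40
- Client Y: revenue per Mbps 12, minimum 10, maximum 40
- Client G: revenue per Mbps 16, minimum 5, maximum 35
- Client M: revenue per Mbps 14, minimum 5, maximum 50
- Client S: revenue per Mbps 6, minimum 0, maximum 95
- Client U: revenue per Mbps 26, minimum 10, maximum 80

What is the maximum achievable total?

Meeting every minimum uses 5+15+10+5+5+0+10 = 50 Mbps, leaving 205.
Rank by revenue per Mbps: Client U 26 > Client F 21 > Client E 19 > Client G 16 > Client M 14 > Client Y 12 > Client S 6.
Give Client U 70 more to hit its cap of 80 ; 135 left.
Client F: +25 to 40 (cap) ; 110 left.
Give Client E 55 more to hit its cap of 60 ; 55 left.
Client G: +30 to 35 (cap) ; 25 left.
Client M has room for 45 more but only 25 remain, so it gets 30.
Total = 19×60 + 21×40 + 12×10 + 16×35 + 14×30 + 26×80 = 5160.

5160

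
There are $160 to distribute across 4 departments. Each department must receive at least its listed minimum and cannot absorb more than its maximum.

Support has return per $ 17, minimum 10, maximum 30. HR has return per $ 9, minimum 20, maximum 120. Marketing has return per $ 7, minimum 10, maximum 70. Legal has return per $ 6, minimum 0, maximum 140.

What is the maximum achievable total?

1660

Meeting every minimum uses 10+20+10+0 = 40 $, leaving 120.
Order the departments by return per $: Support 17 > HR 9 > Marketing 7 > Legal 6.
Support: +20 to 30 (cap) — 100 left.
Give HR 100 more to hit its cap of 120 — 0 left.
Total = 17×30 + 9×120 + 7×10 = 1660.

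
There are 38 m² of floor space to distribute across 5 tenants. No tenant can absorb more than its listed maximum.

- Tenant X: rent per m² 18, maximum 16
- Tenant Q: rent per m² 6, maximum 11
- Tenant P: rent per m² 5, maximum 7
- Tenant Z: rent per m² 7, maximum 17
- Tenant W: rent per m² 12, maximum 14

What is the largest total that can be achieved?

Rank by rent per m²: Tenant X 18 > Tenant W 12 > Tenant Z 7 > Tenant Q 6 > Tenant P 5.
Tenant X: +16 to 16 (cap) — 22 left.
Tenant W takes 14 to reach its cap of 14 — 8 left.
Tenant Z has room for 17 but only 8 remain, so it gets 8.
Total = 18×16 + 7×8 + 12×14 = 512.

512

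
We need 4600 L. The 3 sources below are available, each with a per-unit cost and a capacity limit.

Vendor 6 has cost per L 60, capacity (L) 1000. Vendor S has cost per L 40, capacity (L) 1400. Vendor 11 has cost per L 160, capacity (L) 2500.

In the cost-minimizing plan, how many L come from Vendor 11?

2200

Fill from the cheapest source first.
Vendor S at 40: take all 1400 L — 3200 still needed.
Vendor 6 (60): use full 1000 — 2200 L to go.
Vendor 11 (160): take the remaining 2200 — done.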